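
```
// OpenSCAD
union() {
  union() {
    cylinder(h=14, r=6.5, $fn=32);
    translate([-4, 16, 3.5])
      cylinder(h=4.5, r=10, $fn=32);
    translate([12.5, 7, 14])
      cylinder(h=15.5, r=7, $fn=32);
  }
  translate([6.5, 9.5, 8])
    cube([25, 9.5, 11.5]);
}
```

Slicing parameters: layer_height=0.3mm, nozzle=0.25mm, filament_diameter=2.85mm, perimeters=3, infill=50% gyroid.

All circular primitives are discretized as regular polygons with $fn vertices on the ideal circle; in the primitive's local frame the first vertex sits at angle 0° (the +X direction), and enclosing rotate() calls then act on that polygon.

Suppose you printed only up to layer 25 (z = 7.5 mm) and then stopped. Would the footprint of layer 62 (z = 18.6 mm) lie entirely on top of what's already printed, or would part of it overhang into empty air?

part overhangs

Compare the two slices. At z = 7.5: the cylinder: section is a regular 32-gon, circumradius r=6.5 (area = (32/2)·6.500²·sin(360°/32) = 131.88 mm²); the cylinder at (-4, 16): section is a regular 32-gon, circumradius r=10 (area = (32/2)·10.000²·sin(360°/32) = 312.14 mm²); the cylinder at (12.5, 7) does not reach this height (z outside [14, 29.5]); Merging all regions: the 2 present regions are separate (no shared area or edge), so areas and boundary lengths simply add and each stays a separate island — area = 444.03 mm²; the cube at (6.5, 9.5) is not intersected at this z (z outside [8, 19.5]); Taking the union: only the result so far is present, so the union is just that shape — area = 444.03 mm². At z = 18.6: the cylinder is not intersected at this z (z outside [0, 14]); the cylinder at (-4, 16) is absent (z outside [3.5, 8]); the r=7 cylinder at (12.5, 7) contributes a regular 32-gon of circumradius 7 (area = (32/2)·7.000²·sin(360°/32) = 152.95 mm²); Taking the union: only the r=7 cylinder at (12.5, 7) is present, so the union is just that shape — area = 152.95 mm²; the cube at (6.5, 9.5) is present — its section is the full 25×9.5 rectangle (area 237.50 mm²); Merging all regions: the regions partially overlap — summed areas 390.45 mm² minus the doubly-counted overlap 42.06 mm² gives 348.39 mm² — area = 348.39 mm². Checking containment: at z = 18.6 the cross-section extends beyond the z = 7.5 cross-section by about 348.39 mm².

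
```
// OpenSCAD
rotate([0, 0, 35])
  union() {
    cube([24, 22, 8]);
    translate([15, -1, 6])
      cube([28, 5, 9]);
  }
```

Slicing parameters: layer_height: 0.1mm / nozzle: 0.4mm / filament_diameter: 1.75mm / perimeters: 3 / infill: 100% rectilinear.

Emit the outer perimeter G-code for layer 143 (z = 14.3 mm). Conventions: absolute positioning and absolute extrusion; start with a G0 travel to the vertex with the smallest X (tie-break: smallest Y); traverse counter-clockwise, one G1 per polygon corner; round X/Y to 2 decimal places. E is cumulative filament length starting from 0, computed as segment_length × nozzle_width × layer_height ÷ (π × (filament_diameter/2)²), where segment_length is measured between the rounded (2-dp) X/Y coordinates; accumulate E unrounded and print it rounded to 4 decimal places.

G0 X9.99 Y11.88 Z14.30
G1 X12.86 Y7.78 E0.0832
G1 X35.80 Y23.84 E0.5489
G1 X32.93 Y27.94 E0.6321
G1 X9.99 Y11.88 E1.0978

At z = 14.3 mm: the cube is not intersected at this z (z outside [0, 8]); the cube at (15, -1) (footprint 28×5) is included at this height; Taking the union: only the 28×5 cube at (15, -1) is present, so the union is just that shape — 1 connected region; (rotated 35° about Z; rotation is an isometry so areas/perimeters/island counts are preserved). The outline is a single polygon with 4 vertices. Extrusion per mm of travel: 0.4 × 0.1 / (π × 0.875²) = 0.016630. Accumulating E over each segment gives final E = 1.0978.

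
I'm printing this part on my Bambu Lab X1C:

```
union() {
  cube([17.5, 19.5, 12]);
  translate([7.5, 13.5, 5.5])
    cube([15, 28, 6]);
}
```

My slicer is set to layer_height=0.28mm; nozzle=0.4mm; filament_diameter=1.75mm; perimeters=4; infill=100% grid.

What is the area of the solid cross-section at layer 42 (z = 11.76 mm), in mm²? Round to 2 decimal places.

341.25 mm²

At z = 11.76 mm: the cube (footprint 17.5×19.5) is included at this height (area 341.25 mm²); the cube at (7.5, 13.5) does not reach this height (z outside [5.5, 11.5]); Taking the union: only the 17.5×19.5 cube is present, so the union is just that shape — area = 341.25 mm². Overall, the cross-section is a single solid region. Net area = 341.25 mm².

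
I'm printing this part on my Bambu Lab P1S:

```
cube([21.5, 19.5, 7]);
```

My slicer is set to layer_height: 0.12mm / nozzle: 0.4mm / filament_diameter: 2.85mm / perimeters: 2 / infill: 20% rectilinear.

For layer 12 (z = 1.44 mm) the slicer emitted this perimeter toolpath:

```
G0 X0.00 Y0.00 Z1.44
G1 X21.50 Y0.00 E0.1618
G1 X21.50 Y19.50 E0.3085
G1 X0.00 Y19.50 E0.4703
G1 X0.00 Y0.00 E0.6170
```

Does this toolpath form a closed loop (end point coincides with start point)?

yes

Start point (G0): (0.00, 0.00). End point (last G1): the path returns to the start — closed.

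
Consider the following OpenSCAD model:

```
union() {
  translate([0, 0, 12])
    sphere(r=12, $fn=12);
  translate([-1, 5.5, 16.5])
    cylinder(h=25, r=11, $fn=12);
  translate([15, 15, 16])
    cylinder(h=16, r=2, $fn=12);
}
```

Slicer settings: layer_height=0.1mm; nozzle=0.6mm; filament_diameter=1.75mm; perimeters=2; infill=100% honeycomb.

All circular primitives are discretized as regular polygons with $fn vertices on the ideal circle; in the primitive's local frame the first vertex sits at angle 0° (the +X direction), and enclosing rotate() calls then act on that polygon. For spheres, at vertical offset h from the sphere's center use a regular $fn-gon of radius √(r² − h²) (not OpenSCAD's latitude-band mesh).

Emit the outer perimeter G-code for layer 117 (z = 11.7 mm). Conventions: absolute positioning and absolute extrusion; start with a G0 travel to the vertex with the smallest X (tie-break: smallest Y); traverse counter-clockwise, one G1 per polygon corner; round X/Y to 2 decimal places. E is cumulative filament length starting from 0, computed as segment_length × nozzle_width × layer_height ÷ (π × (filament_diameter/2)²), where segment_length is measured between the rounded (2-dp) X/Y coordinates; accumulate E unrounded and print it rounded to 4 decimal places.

G0 X-12.00 Y0.00 Z11.70
G1 X-10.39 Y-6.00 E0.1550
G1 X-6.00 Y-10.39 E0.3098
G1 X0.00 Y-12.00 E0.4648
G1 X6.00 Y-10.39 E0.6198
G1 X10.39 Y-6.00 E0.7746
G1 X12.00 Y0.00 E0.9296
G1 X10.39 Y6.00 E1.0846
G1 X6.00 Y10.39 E1.2394
G1 X0.00 Y12.00 E1.3944
G1 X-6.00 Y10.39 E1.5494
G1 X-10.39 Y6.00 E1.7042
G1 X-12.00 Y0.00 E1.8592

At z = 11.7 mm: the r=12 sphere contributes a regular 12-gon of circumradius √(12²−0.3²) = 11.996; the cylinder at (-1, 5.5) is not intersected at this z (z outside [16.5, 41.5]); the cylinder at (15, 15) is absent (z outside [16, 32]); Taking the union: only the r=12 sphere is present, so the union is just that shape — 1 connected region. The outline is a single polygon with 12 vertices. Extrusion per mm of travel: 0.6 × 0.1 / (π × 0.875²) = 0.024945. Accumulating E over each segment gives final E = 1.8592.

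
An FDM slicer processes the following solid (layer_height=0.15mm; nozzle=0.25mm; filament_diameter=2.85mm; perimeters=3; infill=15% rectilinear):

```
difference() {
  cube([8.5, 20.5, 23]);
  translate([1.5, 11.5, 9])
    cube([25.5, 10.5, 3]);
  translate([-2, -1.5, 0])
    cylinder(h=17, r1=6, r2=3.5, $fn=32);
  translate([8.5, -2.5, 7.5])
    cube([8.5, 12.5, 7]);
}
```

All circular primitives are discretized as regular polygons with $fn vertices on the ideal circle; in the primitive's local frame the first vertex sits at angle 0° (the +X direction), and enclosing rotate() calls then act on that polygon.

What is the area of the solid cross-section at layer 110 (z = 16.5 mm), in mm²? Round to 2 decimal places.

173.20 mm²

At z = 16.5 mm: the 8.5×20.5 cube contributes its full rectangle (area 174.25 mm²); the cube at (1.5, 11.5) is absent (z outside [9, 12]); the cone at (-2, -1.5) contributes a regular 32-gon of circumradius 3.574 (interpolated between r1=6 and r2=3.5 at t=0.971) (area = (32/2)·3.574²·sin(360°/32) = 39.86 mm²); the cube at (8.5, -2.5) does not reach this height (z outside [7.5, 14.5]); Subtracting the remaining from the first: starting from the 8.5×20.5 cube (174.25 mm²), the cone at (-2, -1.5) partially overlaps it — only the 1.05 mm² overlap (of its 39.86 mm²) is removed, clipping the outline — area = 173.20 mm². Overall, the cross-section is a single solid region. Net area = 173.20 mm².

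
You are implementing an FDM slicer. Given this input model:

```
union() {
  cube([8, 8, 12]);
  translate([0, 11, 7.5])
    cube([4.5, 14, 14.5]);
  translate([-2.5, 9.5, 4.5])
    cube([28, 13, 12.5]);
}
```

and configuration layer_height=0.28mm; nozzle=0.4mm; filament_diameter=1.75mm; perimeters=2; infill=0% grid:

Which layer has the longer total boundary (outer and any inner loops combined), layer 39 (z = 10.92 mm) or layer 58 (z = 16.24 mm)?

Layer 39 (z = 10.92): the cube (footprint 8×8) is included at this height (perimeter 32.00 mm); the 4.5×14 cube at (0, 11) contributes its full rectangle (perimeter 37.00 mm); the cube at (-2.5, 9.5) is present — its section is the full 28×13 rectangle (perimeter 82.00 mm); Taking the union: the regions partially overlap (shared area 51.75 mm²), so the edge portions inside another operand are dropped and the merged outline is re-measured after clipping — boundary = 119.00 mm. So its perimeter = 119.00 mm. Layer 58 (z = 16.24): the cube is not intersected at this z (z outside [0, 12]); the 4.5×14 cube at (0, 11) contributes its full rectangle (perimeter 37.00 mm); the 28×13 cube at (-2.5, 9.5) contributes its full rectangle (perimeter 82.00 mm); Taking the union: the regions partially overlap (shared area 51.75 mm²), so the edge portions inside another operand are dropped and the merged outline is re-measured after clipping — boundary = 87.00 mm. So its perimeter = 87.00 mm. Layer 39 is larger (119.00 vs 87.00 mm).

layer 39 (z = 10.92 mm)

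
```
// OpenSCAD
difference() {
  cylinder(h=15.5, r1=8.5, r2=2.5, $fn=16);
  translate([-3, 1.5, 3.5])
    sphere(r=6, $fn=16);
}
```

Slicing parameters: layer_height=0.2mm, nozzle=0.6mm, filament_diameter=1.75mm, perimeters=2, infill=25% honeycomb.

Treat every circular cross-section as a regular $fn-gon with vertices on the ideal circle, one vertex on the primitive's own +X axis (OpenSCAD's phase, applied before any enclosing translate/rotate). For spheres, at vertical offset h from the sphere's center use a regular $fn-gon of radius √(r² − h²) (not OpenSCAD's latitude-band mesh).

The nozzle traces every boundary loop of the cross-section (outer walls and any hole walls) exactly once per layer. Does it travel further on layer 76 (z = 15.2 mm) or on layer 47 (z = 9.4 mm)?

Layer 76 (z = 15.2): the cone contributes a regular 16-gon of circumradius 2.616 (interpolated between r1=8.5 and r2=2.5 at t=0.981) (perimeter = 2·16·2.616·sin(180°/16) = 16.33 mm); the sphere at (-3, 1.5) does not reach this height (|z−center|=11.700 > r=6); Taking the first minus the rest: none of the subtracted shapes is present at this height, so the cone is unchanged — boundary = 16.33 mm. So its perimeter = 16.33 mm. Layer 47 (z = 9.4): the cone (r1=8.5→r2=2.5) has section circumradius 4.861 here — a regular 16-gon (perimeter = 2·16·4.861·sin(180°/16) = 30.35 mm); the sphere at (-3, 1.5): section is a regular 16-gon, circumradius = √(r²−h²) = √(6²−5.9²) = 1.091 (perimeter = 2·16·1.091·sin(180°/16) = 6.81 mm); Taking the first minus the rest: starting from the cone, the r=6 sphere at (-3, 1.5) lies wholly inside it (removes its full 3.64 mm² and its 6.81 mm outline becomes a hole wall) — boundary (outer + 1 inner loop) = 37.16 mm. So its perimeter = 37.16 mm. Layer 47 is larger (37.16 vs 16.33 mm).

layer 47 (z = 9.4 mm)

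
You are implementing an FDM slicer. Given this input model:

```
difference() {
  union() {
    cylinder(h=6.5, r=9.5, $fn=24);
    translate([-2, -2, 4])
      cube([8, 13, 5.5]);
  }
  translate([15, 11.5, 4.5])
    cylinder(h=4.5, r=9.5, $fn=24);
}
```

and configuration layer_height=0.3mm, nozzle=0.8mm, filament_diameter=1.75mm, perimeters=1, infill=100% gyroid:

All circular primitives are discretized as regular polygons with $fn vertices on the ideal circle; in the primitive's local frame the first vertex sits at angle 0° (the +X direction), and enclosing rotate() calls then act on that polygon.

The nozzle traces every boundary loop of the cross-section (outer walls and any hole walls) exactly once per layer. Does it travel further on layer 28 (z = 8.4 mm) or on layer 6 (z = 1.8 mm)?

Layer 28 (z = 8.4): the cylinder is absent (z outside [0, 6.5]); the cube at (-2, -2) is present — its section is the full 8×13 rectangle (perimeter 42.00 mm); Taking the union: only the 8×13 cube at (-2, -2) is present, so the union is just that shape — boundary = 42.00 mm; the r=9.5 cylinder at (15, 11.5) gives a regular 24-gon of circumradius 9.5 (constant along its height) (perimeter = 2·24·9.500·sin(180°/24) = 59.52 mm); Taking the first minus the rest: starting from that combined region, the r=9.5 cylinder at (15, 11.5) partially overlaps it — only the 0.64 mm² overlap (of its 280.30 mm²) is removed, clipping the outline — boundary = 41.62 mm. So its perimeter = 41.62 mm. Layer 6 (z = 1.8): the cylinder: section is a regular 24-gon, circumradius r=9.5 (perimeter = 2·24·9.500·sin(180°/24) = 59.52 mm); the cube at (-2, -2) is absent (z outside [4, 9.5]); Combining (union): only the r=9.5 cylinder is present, so the union is just that shape — boundary = 59.52 mm; the cylinder at (15, 11.5) is absent (z outside [4.5, 9]); After the difference (first − rest): none of the subtracted shapes is present at this height, so that combined region is unchanged — boundary = 59.52 mm. So its perimeter = 59.52 mm. Layer 6 is larger (59.52 vs 41.62 mm).

layer 6 (z = 1.8 mm)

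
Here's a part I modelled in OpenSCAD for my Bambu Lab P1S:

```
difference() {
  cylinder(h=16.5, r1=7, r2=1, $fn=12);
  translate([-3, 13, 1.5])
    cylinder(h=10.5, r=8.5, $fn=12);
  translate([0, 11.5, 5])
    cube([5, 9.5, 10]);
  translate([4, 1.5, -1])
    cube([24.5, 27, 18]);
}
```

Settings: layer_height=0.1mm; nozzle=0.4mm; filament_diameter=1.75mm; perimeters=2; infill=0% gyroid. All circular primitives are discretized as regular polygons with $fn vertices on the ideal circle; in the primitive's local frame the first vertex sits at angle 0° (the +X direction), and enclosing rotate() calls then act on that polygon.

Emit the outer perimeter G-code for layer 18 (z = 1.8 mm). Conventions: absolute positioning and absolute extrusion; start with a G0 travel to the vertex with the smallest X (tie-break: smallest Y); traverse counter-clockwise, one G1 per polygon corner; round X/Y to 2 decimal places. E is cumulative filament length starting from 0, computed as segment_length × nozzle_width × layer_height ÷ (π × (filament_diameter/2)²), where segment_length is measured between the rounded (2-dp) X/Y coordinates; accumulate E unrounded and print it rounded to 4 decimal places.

At z = 1.8 mm: the cone (r1=7→r2=1) has section circumradius 6.345 here — a regular 12-gon; the r=8.5 cylinder at (-3, 13) contributes a regular 12-gon of circumradius 8.5; the cube at (0, 11.5) is not intersected at this z (z outside [5, 15]); the cube at (4, 1.5) (footprint 24.5×27) is included at this height; Subtracting the remaining from the first: starting from the cone, the r=8.5 cylinder at (-3, 13) partially overlaps it — only the 4.59 mm² overlap (of its 216.75 mm²) is removed, clipping the outline; the 24.5×27 cube at (4, 1.5) partially overlaps it — only the 3.99 mm² overlap (of its 661.50 mm²) is removed, clipping the outline — 1 connected region. The outline is a single polygon with 16 vertices. Extrusion per mm of travel: 0.4 × 0.1 / (π × 0.875²) = 0.016630. Accumulating E over each segment gives final E = 0.6739.

G0 X-6.35 Y0.00 Z1.80
G1 X-5.50 Y-3.17 E0.0546
G1 X-3.17 Y-5.50 E0.1094
G1 X0.00 Y-6.35 E0.1640
G1 X3.17 Y-5.50 E0.2185
G1 X5.50 Y-3.17 E0.2733
G1 X6.35 Y0.00 E0.3279
G1 X5.94 Y1.50 E0.3538
G1 X4.00 Y1.50 E0.3860
G1 X4.00 Y4.67 E0.4388
G1 X3.17 Y5.50 E0.4583
G1 X1.54 Y5.93 E0.4863
G1 X1.25 Y5.64 E0.4931
G1 X-3.00 Y4.50 E0.5663
G1 X-3.92 Y4.75 E0.5822
G1 X-5.50 Y3.17 E0.6193
G1 X-6.35 Y0.00 E0.6739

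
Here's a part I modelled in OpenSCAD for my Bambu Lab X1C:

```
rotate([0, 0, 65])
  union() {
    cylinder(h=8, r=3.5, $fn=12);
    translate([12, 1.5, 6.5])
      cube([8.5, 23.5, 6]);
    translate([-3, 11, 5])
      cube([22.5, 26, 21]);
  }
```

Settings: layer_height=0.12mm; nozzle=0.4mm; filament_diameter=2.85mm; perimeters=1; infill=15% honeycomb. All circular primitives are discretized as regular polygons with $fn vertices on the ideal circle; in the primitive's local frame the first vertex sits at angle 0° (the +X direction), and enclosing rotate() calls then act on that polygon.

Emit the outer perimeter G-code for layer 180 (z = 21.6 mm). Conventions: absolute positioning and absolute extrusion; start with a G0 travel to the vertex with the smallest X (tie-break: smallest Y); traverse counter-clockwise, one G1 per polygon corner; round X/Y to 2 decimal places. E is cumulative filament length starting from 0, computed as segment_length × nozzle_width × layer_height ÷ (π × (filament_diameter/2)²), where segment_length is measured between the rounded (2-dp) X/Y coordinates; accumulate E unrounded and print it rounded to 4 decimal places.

G0 X-34.80 Y12.92 Z21.60
G1 X-11.24 Y1.93 E0.1956
G1 X-1.73 Y22.32 E0.3649
G1 X-25.29 Y33.31 E0.5605
G1 X-34.80 Y12.92 E0.7298

At z = 21.6 mm: the cylinder is absent (z outside [0, 8]); the cube at (12, 1.5) does not reach this height (z outside [6.5, 12.5]); the 22.5×26 cube at (-3, 11) contributes its full rectangle; Combining (union): only the 22.5×26 cube at (-3, 11) is present, so the union is just that shape — 1 connected region; (whole slice rotated 65° about Z — lengths, areas and connectivity unchanged). The outline is a single polygon with 4 vertices. Extrusion per mm of travel: 0.4 × 0.12 / (π × 1.425²) = 0.007524. Accumulating E over each segment gives final E = 0.7298.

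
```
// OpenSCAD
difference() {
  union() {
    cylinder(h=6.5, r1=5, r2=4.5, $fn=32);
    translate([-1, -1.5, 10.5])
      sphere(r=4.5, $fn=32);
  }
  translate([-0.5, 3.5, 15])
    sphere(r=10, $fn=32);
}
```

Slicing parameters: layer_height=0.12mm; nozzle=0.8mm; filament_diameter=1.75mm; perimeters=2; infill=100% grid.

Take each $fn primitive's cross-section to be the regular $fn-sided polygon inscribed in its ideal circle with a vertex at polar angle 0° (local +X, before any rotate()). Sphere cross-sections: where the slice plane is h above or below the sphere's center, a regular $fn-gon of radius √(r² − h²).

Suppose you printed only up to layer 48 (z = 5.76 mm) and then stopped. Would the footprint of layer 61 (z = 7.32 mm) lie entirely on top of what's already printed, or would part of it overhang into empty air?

Compare the two slices. At z = 5.76: the cone: at t=0.886 of its height the radius interpolates to r₁+(r₂−r₁)t = 4.557, giving a regular 32-gon of that circumradius (area = (32/2)·4.557²·sin(360°/32) = 64.82 mm²); the sphere at (-1, -1.5) is not intersected at this z (|z−center|=4.740 > r=4.5); Combining (union): only the cone is present, so the union is just that shape — area = 64.82 mm²; the r=10 sphere at (-0.5, 3.5) contributes a regular 32-gon of circumradius √(10²−9.24²) = 3.824 (area = (32/2)·3.824²·sin(360°/32) = 45.64 mm²); After the difference (first − rest): starting from that combined region (64.82 mm²), the r=10 sphere at (-0.5, 3.5) partially overlaps it — only the 25.91 mm² overlap (of its 45.64 mm²) is removed, clipping the outline — area = 38.91 mm². At z = 7.32: the cone is absent (z outside [0, 6.5]); the r=4.5 sphere at (-1, -1.5) contributes a regular 32-gon of circumradius √(4.5²−3.18²) = 3.184 (area = (32/2)·3.184²·sin(360°/32) = 31.64 mm²); Merging all regions: only the r=4.5 sphere at (-1, -1.5) is present, so the union is just that shape — area = 31.64 mm²; the r=10 sphere at (-0.5, 3.5) slices to a regular 32-gon of circumradius 6.404 (√(r²−h²) with h=7.68 from center) (area = (32/2)·6.404²·sin(360°/32) = 128.03 mm²); After the difference (first − rest): starting from the result so far (31.64 mm²), the r=10 sphere at (-0.5, 3.5) partially overlaps it — only the 22.70 mm² overlap (of its 128.03 mm²) is removed, clipping the outline — area = 8.94 mm². Checking containment: at z = 7.32 the cross-section extends beyond the z = 5.76 cross-section by about 1.54 mm².

part overhangs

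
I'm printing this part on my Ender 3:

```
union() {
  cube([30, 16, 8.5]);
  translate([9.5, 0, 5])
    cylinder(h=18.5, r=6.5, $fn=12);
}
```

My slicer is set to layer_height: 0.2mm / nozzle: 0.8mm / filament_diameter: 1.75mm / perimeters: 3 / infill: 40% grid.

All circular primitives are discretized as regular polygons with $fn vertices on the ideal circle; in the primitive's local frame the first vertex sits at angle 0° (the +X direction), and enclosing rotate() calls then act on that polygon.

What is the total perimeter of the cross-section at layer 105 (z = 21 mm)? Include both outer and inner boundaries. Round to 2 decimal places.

40.38 mm

At z = 21 mm: the cube is not intersected at this z (z outside [0, 8.5]); the r=6.5 cylinder at (9.5, 0) contributes a regular 12-gon of circumradius 6.5 (perimeter = 2·12·6.500·sin(180°/12) = 40.38 mm); Combining (union): only the r=6.5 cylinder at (9.5, 0) is present, so the union is just that shape — boundary = 40.38 mm. Overall, the cross-section is a single solid region. Total boundary length (outer) = 40.38 mm.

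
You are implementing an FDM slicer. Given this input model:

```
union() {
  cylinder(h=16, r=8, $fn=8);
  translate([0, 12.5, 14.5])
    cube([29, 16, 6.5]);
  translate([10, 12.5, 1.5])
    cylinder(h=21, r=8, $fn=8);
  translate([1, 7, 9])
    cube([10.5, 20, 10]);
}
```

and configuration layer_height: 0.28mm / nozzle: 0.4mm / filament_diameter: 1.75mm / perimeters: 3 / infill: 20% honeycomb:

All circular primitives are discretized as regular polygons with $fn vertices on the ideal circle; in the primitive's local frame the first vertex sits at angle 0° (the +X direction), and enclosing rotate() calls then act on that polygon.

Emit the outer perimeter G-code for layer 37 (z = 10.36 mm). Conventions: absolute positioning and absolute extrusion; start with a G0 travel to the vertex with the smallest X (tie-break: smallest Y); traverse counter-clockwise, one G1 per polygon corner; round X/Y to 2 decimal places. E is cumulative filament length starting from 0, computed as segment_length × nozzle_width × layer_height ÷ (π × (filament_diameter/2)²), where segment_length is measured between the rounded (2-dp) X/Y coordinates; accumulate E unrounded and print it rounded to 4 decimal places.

G0 X-8.00 Y0.00 Z10.36
G1 X-5.66 Y-5.66 E0.2852
G1 X0.00 Y-8.00 E0.5704
G1 X5.66 Y-5.66 E0.8556
G1 X8.00 Y0.00 E1.1408
G1 X5.66 Y5.66 E1.4259
G1 X2.41 Y7.00 E1.5896
G1 X4.28 Y7.00 E1.6767
G1 X4.34 Y6.84 E1.6847
G1 X10.00 Y4.50 E1.9699
G1 X15.66 Y6.84 E2.2550
G1 X18.00 Y12.50 E2.5402
G1 X15.66 Y18.16 E2.8254
G1 X11.50 Y19.88 E3.0350
G1 X11.50 Y27.00 E3.3666
G1 X1.00 Y27.00 E3.8555
G1 X1.00 Y7.59 E4.7593
G1 X0.00 Y8.00 E4.8096
G1 X-5.66 Y5.66 E5.0948
G1 X-8.00 Y0.00 E5.3800

At z = 10.36 mm: the cylinder: section is a regular 8-gon, circumradius r=8; the cube at (0, 12.5) is not intersected at this z (z outside [14.5, 21]); the cylinder at (10, 12.5): section is a regular 8-gon, circumradius r=8; the cube at (1, 7) is present — its section is the full 10.5×20 rectangle; Taking the union: the regions partially overlap (shared area 103.19 mm²), so overlapping operands fuse into one piece — 1 connected region. The outline is a single polygon with 19 vertices. Extrusion per mm of travel: 0.4 × 0.28 / (π × 0.875²) = 0.046564. Accumulating E over each segment gives final E = 5.3800.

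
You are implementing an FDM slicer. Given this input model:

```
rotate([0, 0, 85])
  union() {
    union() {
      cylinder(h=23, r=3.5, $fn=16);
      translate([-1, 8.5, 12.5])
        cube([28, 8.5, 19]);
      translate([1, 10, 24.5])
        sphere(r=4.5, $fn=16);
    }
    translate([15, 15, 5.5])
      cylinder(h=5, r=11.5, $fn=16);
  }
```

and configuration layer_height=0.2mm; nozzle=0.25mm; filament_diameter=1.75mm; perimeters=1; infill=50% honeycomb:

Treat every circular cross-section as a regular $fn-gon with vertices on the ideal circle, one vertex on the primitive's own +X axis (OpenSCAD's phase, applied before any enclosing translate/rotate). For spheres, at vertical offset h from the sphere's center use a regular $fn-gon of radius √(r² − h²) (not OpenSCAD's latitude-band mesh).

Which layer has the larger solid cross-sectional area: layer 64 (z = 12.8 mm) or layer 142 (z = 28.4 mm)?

layer 64 (z = 12.8 mm)

Layer 64 (z = 12.8): the r=3.5 cylinder gives a regular 16-gon of circumradius 3.5 (constant along its height) (area = (16/2)·3.500²·sin(360°/16) = 37.50 mm²); the 28×8.5 cube at (-1, 8.5) contributes its full rectangle (area 238.00 mm²); the sphere at (1, 10) is not intersected at this z (|z−center|=11.700 > r=4.5); Taking the union: the 2 present regions are separate (no shared area or edge), so areas and boundary lengths simply add and each stays a separate island — area = 275.50 mm²; the cylinder at (15, 15) does not reach this height (z outside [5.5, 10.5]); Combining (union): only that combined region is present, so the union is just that shape — area = 275.50 mm²; (whole slice rotated 85° about Z — lengths, areas and connectivity unchanged). So its area = 275.50 mm². Layer 142 (z = 28.4): the cylinder is not intersected at this z (z outside [0, 23]); the 28×8.5 cube at (-1, 8.5) contributes its full rectangle (area 238.00 mm²); the r=4.5 sphere at (1, 10) contributes a regular 16-gon of circumradius √(4.5²−3.9²) = 2.245 (area = (16/2)·2.245²·sin(360°/16) = 15.43 mm²); Combining (union): the regions partially overlap — summed areas 253.43 mm² minus the doubly-counted overlap 13.53 mm² gives 239.90 mm² — area = 239.90 mm²; the cylinder at (15, 15) does not reach this height (z outside [5.5, 10.5]); Merging all regions: only that combined region is present, so the union is just that shape — area = 239.90 mm²; (rotated 85° about Z; rotation is an isometry so areas/perimeters/island counts are preserved). So its area = 239.90 mm². Layer 64 is larger (275.50 vs 239.90 mm²).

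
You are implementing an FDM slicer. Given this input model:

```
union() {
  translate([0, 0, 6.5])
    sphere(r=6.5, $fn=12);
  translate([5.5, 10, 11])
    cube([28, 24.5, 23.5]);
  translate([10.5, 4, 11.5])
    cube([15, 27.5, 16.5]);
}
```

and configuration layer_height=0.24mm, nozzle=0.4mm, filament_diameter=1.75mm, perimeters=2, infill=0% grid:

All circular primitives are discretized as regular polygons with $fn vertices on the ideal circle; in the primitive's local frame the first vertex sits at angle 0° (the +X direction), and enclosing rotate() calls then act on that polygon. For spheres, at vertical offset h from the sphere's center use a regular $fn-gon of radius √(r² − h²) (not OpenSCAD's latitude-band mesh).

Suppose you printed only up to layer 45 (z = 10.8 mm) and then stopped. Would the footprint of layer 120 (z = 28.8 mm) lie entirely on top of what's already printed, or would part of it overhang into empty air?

part overhangs

Compare the two slices. At z = 10.8: the r=6.5 sphere slices to a regular 12-gon of circumradius 4.874 (√(r²−h²) with h=4.3 from center) (area = (12/2)·4.874²·sin(360°/12) = 71.28 mm²); the cube at (5.5, 10) is not intersected at this z (z outside [11, 34.5]); the cube at (10.5, 4) is not intersected at this z (z outside [11.5, 28]); Combining (union): only the r=6.5 sphere is present, so the union is just that shape — area = 71.28 mm². At z = 28.8: the sphere is absent (|z−center|=22.300 > r=6.5); the cube at (5.5, 10) (footprint 28×24.5) is included at this height (area 686.00 mm²); the cube at (10.5, 4) is not intersected at this z (z outside [11.5, 28]); Merging all regions: only the 28×24.5 cube at (5.5, 10) is present, so the union is just that shape — area = 686.00 mm². Checking containment: at z = 28.8 the cross-section extends beyond the z = 10.8 cross-section by about 686.00 mm².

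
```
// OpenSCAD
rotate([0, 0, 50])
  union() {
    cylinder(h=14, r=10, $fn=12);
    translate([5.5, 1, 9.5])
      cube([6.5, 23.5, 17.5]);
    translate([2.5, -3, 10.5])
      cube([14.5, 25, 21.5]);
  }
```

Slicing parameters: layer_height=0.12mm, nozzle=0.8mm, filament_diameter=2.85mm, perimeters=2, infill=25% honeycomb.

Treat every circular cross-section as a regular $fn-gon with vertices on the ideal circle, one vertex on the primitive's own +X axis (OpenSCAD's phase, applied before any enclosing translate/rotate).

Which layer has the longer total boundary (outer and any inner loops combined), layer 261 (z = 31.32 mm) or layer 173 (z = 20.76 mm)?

layer 173 (z = 20.76 mm)

Layer 261 (z = 31.32): the cylinder does not reach this height (z outside [0, 14]); the cube at (5.5, 1) is not intersected at this z (z outside [9.5, 27]); the cube at (2.5, -3) is present — its section is the full 14.5×25 rectangle (perimeter 79.00 mm); Merging all regions: only the 14.5×25 cube at (2.5, -3) is present, so the union is just that shape — boundary = 79.00 mm; (whole slice rotated 50° about Z — lengths, areas and connectivity unchanged). So its perimeter = 79.00 mm. Layer 173 (z = 20.76): the cylinder is not intersected at this z (z outside [0, 14]); the 6.5×23.5 cube at (5.5, 1) contributes its full rectangle (perimeter 60.00 mm); the 14.5×25 cube at (2.5, -3) contributes its full rectangle (perimeter 79.00 mm); Taking the union: the regions partially overlap (shared area 136.50 mm²), so the edge portions inside another operand are dropped and the merged outline is re-measured after clipping — boundary = 84.00 mm; (whole slice rotated 50° about Z — lengths, areas and connectivity unchanged). So its perimeter = 84.00 mm. Layer 173 is larger (84.00 vs 79.00 mm).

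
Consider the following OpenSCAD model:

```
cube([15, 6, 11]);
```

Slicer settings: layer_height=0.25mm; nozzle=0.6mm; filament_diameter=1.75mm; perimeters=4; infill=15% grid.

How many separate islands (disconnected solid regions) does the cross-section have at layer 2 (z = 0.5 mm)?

At z = 0.5 mm: the cube is present — its section is the full 15×6 rectangle. Overall, the cross-section is a single solid region. Island count = 1.

1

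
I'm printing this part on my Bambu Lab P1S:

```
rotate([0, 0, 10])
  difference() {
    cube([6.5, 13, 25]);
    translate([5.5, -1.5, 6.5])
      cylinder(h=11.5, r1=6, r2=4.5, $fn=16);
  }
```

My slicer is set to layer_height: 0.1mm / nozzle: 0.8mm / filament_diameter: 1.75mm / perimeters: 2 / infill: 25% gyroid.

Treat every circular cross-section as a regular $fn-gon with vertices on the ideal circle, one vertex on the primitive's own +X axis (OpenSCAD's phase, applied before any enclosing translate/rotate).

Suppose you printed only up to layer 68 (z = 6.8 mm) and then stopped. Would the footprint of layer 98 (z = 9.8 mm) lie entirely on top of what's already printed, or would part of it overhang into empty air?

part overhangs

Compare the two slices. At z = 6.8: the cube is present — its section is the full 6.5×13 rectangle (area 84.50 mm²); the cone at (5.5, -1.5): at t=0.026 of its height the radius interpolates to r₁+(r₂−r₁)t = 5.961, giving a regular 16-gon of that circumradius (area = (16/2)·5.961²·sin(360°/16) = 108.78 mm²); Taking the first minus the rest: starting from the 6.5×13 cube (84.50 mm²), the cone at (5.5, -1.5) partially overlaps it — only the 22.77 mm² overlap (of its 108.78 mm²) is removed, clipping the outline — area = 61.73 mm²; (whole slice rotated 10° about Z — lengths, areas and connectivity unchanged). At z = 9.8: the cube (footprint 6.5×13) is included at this height (area 84.50 mm²); the cone at (5.5, -1.5) (r1=6→r2=4.5) has section circumradius 5.570 here — a regular 16-gon (area = (16/2)·5.570²·sin(360°/16) = 94.97 mm²); Taking the first minus the rest: starting from the 6.5×13 cube (84.50 mm²), the cone at (5.5, -1.5) partially overlaps it — only the 19.58 mm² overlap (of its 94.97 mm²) is removed, clipping the outline — area = 64.92 mm²; (rotated 10° about Z; rotation is an isometry so areas/perimeters/island counts are preserved). Checking containment: at z = 9.8 the cross-section extends beyond the z = 6.8 cross-section by about 3.19 mm².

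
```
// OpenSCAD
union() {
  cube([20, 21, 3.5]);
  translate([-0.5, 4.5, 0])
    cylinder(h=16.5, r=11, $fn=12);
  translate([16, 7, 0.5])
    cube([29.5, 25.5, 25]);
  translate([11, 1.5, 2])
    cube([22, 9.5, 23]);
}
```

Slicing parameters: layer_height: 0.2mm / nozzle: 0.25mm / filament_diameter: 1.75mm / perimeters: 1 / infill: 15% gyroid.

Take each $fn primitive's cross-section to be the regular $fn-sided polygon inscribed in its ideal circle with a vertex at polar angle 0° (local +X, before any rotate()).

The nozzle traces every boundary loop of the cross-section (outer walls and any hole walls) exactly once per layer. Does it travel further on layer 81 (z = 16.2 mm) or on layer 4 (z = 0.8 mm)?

Layer 81 (z = 16.2): the cube is not intersected at this z (z outside [0, 3.5]); the r=11 cylinder at (-0.5, 4.5) contributes a regular 12-gon of circumradius 11 (perimeter = 2·12·11.000·sin(180°/12) = 68.33 mm); the 29.5×25.5 cube at (16, 7) contributes its full rectangle (perimeter 110.00 mm); the 22×9.5 cube at (11, 1.5) contributes its full rectangle (perimeter 63.00 mm); Merging all regions: the regions partially overlap (shared area 68.00 mm²), so the edge portions inside another operand are dropped and the merged outline is re-measured after clipping — boundary = 199.33 mm. So its perimeter = 199.33 mm. Layer 4 (z = 0.8): the 20×21 cube contributes its full rectangle (perimeter 82.00 mm); the r=11 cylinder at (-0.5, 4.5) gives a regular 12-gon of circumradius 11 (constant along its height) (perimeter = 2·12·11.000·sin(180°/12) = 68.33 mm); the cube at (16, 7) (footprint 29.5×25.5) is included at this height (perimeter 110.00 mm); the cube at (11, 1.5) is not intersected at this z (z outside [2, 25]); Combining (union): the regions partially overlap (shared area 185.82 mm²), so the edge portions inside another operand are dropped and the merged outline is re-measured after clipping — boundary = 178.44 mm. So its perimeter = 178.44 mm. Layer 81 is larger (199.33 vs 178.44 mm).

layer 81 (z = 16.2 mm)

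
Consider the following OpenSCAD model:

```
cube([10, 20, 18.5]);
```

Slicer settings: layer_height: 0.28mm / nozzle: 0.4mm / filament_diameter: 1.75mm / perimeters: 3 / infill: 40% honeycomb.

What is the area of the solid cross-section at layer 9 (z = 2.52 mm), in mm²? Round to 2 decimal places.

At z = 2.52 mm: the 10×20 cube contributes its full rectangle (area 200.00 mm²). Overall, the cross-section is a single solid region. Net area = 200.00 mm².

200.00 mm²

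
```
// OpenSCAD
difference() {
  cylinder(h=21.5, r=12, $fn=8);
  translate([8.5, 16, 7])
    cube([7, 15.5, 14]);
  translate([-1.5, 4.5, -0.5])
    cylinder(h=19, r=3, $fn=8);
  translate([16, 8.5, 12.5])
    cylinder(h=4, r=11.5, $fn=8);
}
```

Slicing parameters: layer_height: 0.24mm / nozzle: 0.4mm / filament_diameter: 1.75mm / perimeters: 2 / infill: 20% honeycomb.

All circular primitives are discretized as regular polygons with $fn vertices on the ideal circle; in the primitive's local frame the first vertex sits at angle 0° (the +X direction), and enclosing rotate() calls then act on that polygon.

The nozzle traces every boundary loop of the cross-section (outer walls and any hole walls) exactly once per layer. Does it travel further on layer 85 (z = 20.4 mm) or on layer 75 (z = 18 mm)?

Layer 85 (z = 20.4): the r=12 cylinder gives a regular 8-gon of circumradius 12 (constant along its height) (perimeter = 2·8·12.000·sin(180°/8) = 73.48 mm); the cube at (8.5, 16) (footprint 7×15.5) is included at this height (perimeter 45.00 mm); the cylinder at (-1.5, 4.5) is not intersected at this z (z outside [-0.5, 18.5]); the cylinder at (16, 8.5) does not reach this height (z outside [12.5, 16.5]); Subtracting the remaining from the first: starting from the r=12 cylinder, the 7×15.5 cube at (8.5, 16) misses the remaining region (no effect) — boundary = 73.48 mm. So its perimeter = 73.48 mm. Layer 75 (z = 18): the r=12 cylinder contributes a regular 8-gon of circumradius 12 (perimeter = 2·8·12.000·sin(180°/8) = 73.48 mm); the 7×15.5 cube at (8.5, 16) contributes its full rectangle (perimeter 45.00 mm); the cylinder at (-1.5, 4.5): section is a regular 8-gon, circumradius r=3 (perimeter = 2·8·3.000·sin(180°/8) = 18.37 mm); the cylinder at (16, 8.5) is absent (z outside [12.5, 16.5]); Subtracting the remaining from the first: starting from the r=12 cylinder, the 7×15.5 cube at (8.5, 16) misses the remaining region (no effect); the r=3 cylinder at (-1.5, 4.5) lies wholly inside it (removes its full 25.46 mm² and its 18.37 mm outline becomes a hole wall) — boundary (outer + 1 inner loop) = 91.84 mm. So its perimeter = 91.84 mm. Layer 75 is larger (91.84 vs 73.48 mm).

layer 75 (z = 18 mm)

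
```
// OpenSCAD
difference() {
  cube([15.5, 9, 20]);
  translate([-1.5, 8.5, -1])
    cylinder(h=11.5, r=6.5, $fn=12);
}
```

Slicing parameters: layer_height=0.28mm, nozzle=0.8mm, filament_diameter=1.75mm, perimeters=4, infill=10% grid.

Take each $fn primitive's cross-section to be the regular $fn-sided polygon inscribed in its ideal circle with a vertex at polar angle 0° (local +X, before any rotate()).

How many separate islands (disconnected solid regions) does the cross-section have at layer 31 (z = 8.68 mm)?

At z = 8.68 mm: the cube is present — its section is the full 15.5×9 rectangle; the r=6.5 cylinder at (-1.5, 8.5) gives a regular 12-gon of circumradius 6.5 (constant along its height); Taking the first minus the rest: starting from the 15.5×9 cube, the r=6.5 cylinder at (-1.5, 8.5) partially overlaps it — only the 24.71 mm² overlap (of its 126.75 mm²) is removed, clipping the outline — 1 connected region. Overall, the cross-section is a single solid region. Island count = 1.

1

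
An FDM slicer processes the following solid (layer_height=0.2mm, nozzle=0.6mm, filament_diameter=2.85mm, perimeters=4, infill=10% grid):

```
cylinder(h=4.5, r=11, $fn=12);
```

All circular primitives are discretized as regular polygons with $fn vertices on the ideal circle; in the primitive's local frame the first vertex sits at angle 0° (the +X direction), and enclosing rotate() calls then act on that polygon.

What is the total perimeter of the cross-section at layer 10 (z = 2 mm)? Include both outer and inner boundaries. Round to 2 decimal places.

At z = 2 mm: the cylinder: section is a regular 12-gon, circumradius r=11 (perimeter = 2·12·11.000·sin(180°/12) = 68.33 mm). Overall, the cross-section is a single solid region. Total boundary length (outer) = 68.33 mm.

68.33 mm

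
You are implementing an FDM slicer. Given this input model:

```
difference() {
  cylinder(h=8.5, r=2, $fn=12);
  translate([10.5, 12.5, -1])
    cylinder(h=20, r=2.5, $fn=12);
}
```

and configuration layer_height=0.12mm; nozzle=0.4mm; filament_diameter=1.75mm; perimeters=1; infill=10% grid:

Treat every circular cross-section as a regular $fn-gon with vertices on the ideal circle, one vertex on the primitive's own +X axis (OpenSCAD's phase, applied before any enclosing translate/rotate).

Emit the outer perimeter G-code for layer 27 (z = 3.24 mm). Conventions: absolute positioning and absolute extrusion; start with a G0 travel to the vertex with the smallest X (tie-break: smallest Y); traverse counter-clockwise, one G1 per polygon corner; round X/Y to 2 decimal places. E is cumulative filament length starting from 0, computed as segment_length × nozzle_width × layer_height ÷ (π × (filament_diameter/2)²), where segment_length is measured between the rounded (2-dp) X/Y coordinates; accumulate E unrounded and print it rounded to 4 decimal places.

G0 X-2.00 Y0.00 Z3.24
G1 X-1.73 Y-1.00 E0.0207
G1 X-1.00 Y-1.73 E0.0413
G1 X0.00 Y-2.00 E0.0619
G1 X1.00 Y-1.73 E0.0826
G1 X1.73 Y-1.00 E0.1032
G1 X2.00 Y0.00 E0.1239
G1 X1.73 Y1.00 E0.1446
G1 X1.00 Y1.73 E0.1652
G1 X0.00 Y2.00 E0.1858
G1 X-1.00 Y1.73 E0.2065
G1 X-1.73 Y1.00 E0.2271
G1 X-2.00 Y0.00 E0.2478

At z = 3.24 mm: the r=2 cylinder contributes a regular 12-gon of circumradius 2; the cylinder at (10.5, 12.5): section is a regular 12-gon, circumradius r=2.5; After the difference (first − rest): starting from the r=2 cylinder, the r=2.5 cylinder at (10.5, 12.5) misses the remaining region (no effect) — 1 connected region. The outline is a single polygon with 12 vertices. Extrusion per mm of travel: 0.4 × 0.12 / (π × 0.875²) = 0.019956. Accumulating E over each segment gives final E = 0.2478.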